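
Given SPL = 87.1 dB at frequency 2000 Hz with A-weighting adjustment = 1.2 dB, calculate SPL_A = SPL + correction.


A-weighting table: 2000 Hz -> 1.2 dB correction
SPL_A = SPL + correction = 87.1 + (1.2) = 88.3 dBA


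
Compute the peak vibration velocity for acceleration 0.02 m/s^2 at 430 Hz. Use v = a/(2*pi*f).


omega = 2*pi*f = 2*pi*430 = 2701.77 rad/s
v = a / omega = 0.02 / 2701.77 = 7.4026e-06 m/s


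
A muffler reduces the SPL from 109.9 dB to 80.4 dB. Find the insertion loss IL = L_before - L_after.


Insertion loss = SPL without muffler - SPL with muffler
IL = 109.9 - 80.4 = 29.5 dB


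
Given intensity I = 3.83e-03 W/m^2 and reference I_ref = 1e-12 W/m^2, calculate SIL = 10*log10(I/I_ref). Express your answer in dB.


I / I_ref = 3.83e-03 / 1e-12 = 3.83e+09
SIL = 10 * log10(3.83e+09) = 95.832 dB


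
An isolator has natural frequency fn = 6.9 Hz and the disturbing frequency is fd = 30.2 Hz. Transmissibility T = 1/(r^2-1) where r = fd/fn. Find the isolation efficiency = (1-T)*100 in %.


r = 30.2 / 6.9 = 4.37681
r^2 - 1 = 4.37681^2 - 1 = 18.1565
T = 1/18.1565 = 0.0550767
Efficiency = (1 - 0.0550767)*100 = 94.492 %


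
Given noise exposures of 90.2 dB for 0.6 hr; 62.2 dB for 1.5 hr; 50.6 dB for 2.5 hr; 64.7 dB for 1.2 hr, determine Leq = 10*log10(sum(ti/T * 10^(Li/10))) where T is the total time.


T_total = 0.6 + 1.5 + 2.5 + 1.2 = 5.8 hr
(0.6/5.8) * 10^(90.2/10) = 1.08324e+08
(1.5/5.8) * 10^(62.2/10) = 429204
(2.5/5.8) * 10^(50.6/10) = 49489.4
(1.2/5.8) * 10^(64.7/10) = 610595
Sum = 1.08324e+08 + 429204 + 49489.4 + 610595 = 1.09413e+08
Leq = 10*log10(1.09413e+08) = 80.391 dB


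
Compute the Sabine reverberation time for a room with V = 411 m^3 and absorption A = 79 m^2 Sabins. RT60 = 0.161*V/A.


RT60 = 0.161 * 411 / 79 = 0.83761 s


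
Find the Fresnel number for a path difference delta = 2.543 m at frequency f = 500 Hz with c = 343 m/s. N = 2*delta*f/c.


N = 2*delta*f/c = 2*delta/lambda, where lambda = c/f
lambda = 343 / 500 = 0.686 m
N = 2 * 2.543 / 0.686 = 7.414


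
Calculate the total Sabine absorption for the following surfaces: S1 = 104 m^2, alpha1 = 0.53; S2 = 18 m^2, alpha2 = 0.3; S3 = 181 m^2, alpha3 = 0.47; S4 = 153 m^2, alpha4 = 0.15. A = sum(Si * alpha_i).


104 * 0.53 = 55.12
18 * 0.3 = 5.4
181 * 0.47 = 85.07
153 * 0.15 = 22.95
A_total = 55.12 + 5.4 + 85.07 + 22.95 = 168.54 m^2


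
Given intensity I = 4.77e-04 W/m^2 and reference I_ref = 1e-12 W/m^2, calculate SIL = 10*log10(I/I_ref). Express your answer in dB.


I / I_ref = 4.77e-04 / 1e-12 = 4.77e+08
SIL = 10 * log10(4.77e+08) = 86.785 dB


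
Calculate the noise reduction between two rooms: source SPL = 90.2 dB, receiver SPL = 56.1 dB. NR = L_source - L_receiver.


NR = L_source - L_receiver (difference between source and receiving room levels)
NR = 90.2 - 56.1 = 34.1 dB


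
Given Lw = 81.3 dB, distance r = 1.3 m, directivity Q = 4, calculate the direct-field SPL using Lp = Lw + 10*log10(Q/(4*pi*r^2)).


4*pi*r^2 = 4*pi*1.3^2 = 21.2372 m^2
Q / (4*pi*r^2) = 4 / 21.2372 = 0.188349
Lp = 81.3 + 10*log10(0.188349) = 74.05 dB


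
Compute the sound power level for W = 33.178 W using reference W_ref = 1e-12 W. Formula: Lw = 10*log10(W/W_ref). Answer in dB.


W / W_ref = 33.178 / 1e-12 = 3.3178e+13
Lw = 10 * log10(3.3178e+13) = 135.21 dB


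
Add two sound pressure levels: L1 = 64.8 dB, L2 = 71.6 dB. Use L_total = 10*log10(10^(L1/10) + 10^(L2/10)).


10^(64.8/10) = 3.01995e+06
10^(71.6/10) = 1.44544e+07
Sum = 3.01995e+06 + 1.44544e+07 = 1.74744e+07
L_total = 10*log10(1.74744e+07) = 72.424 dB


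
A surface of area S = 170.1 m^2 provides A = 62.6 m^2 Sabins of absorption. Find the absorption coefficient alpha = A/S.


Absorption coefficient = absorbed power / incident power
alpha = A / S = 62.6 / 170.1 = 0.36802


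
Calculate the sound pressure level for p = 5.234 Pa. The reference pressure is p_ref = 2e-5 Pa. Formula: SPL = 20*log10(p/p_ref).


p / p_ref = 5.234 / 2e-5 = 261700
SPL = 20 * log10(261700) = 108.36 dB


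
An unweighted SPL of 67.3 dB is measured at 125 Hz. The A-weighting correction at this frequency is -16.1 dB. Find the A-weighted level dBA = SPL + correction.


A-weighting table: 125 Hz -> -16.1 dB correction
SPL_A = SPL + correction = 67.3 + (-16.1) = 51.2 dBA


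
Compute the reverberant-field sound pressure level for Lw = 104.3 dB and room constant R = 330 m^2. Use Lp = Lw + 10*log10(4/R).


4/R = 4/330 = 0.0121212
Lp = 104.3 + 10*log10(0.0121212) = 85.135 dB


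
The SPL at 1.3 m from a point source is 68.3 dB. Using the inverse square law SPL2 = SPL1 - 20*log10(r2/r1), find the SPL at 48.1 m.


r2/r1 = 48.1/1.3 = 37
Correction = 20*log10(37) = 31.364 dB
SPL2 = 68.3 - 31.364 = 36.936 dB


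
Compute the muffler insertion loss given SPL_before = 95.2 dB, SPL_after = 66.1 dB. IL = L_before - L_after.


Insertion loss = SPL without muffler - SPL with muffler
IL = 95.2 - 66.1 = 29.1 dB


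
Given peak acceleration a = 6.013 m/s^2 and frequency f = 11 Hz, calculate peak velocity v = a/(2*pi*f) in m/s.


omega = 2*pi*f = 2*pi*11 = 69.115 rad/s
v = a / omega = 6.013 / 69.115 = 0.087 m/s


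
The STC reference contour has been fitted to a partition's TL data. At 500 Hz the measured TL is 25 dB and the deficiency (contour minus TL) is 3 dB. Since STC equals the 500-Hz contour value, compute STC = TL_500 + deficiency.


By ASTM E413, STC = value of the fitted reference contour at 500 Hz.
Contour value at 500 Hz = TL_500 + deficiency = 25 + 3 = 28
STC = 28


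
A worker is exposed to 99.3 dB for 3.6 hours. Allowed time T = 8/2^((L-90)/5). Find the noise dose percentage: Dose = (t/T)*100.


T_allowed = 8 / 2^((99.3 - 90)/5) = 2.20381 hr
Dose = 3.6 / 2.20381 * 100 = 163.35 %


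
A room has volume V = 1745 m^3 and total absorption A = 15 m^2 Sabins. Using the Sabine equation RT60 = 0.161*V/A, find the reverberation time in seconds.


RT60 = 0.161 * 1745 / 15 = 18.73 s


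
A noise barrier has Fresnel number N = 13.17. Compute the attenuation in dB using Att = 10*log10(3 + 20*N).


3 + 20*N = 3 + 20*13.17 = 266.4
Att = 10*log10(266.4) = 24.255 dB


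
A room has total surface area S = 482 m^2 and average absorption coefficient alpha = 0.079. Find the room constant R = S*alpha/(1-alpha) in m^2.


R = 482 * 0.079 / (1 - 0.079) = 41.344 m^2


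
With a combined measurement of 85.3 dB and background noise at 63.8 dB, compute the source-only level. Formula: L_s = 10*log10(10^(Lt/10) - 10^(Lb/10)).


10^(85.3/10) = 3.38844e+08
10^(63.8/10) = 2.39883e+06
Difference = 3.38844e+08 - 2.39883e+06 = 3.36445e+08
L_source = 10*log10(3.36445e+08) = 85.269 dB


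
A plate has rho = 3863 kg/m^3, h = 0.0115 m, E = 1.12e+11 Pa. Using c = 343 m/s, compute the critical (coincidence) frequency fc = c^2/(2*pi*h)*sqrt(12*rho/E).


12*rho/E = 12*3863/1.12e+11 = 4.13893e-07
sqrt(12*rho/E) = sqrt(4.13893e-07) = 0.000643345
c^2/(2*pi*h) = 343^2/(2*pi*0.0115) = 1.62821e+06
fc = 1.62821e+06 * 0.000643345 = 1047.5 Hz


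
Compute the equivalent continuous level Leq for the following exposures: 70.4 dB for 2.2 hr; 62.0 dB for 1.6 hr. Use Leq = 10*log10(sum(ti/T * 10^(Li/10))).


T_total = 2.2 + 1.6 = 3.8 hr
(2.2/3.8) * 10^(70.4/10) = 6.34803e+06
(1.6/3.8) * 10^(62.0/10) = 667323
Sum = 6.34803e+06 + 667323 = 7.01535e+06
Leq = 10*log10(7.01535e+06) = 68.46 dB


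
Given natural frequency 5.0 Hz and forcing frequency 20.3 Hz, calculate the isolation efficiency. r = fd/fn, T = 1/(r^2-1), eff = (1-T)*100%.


r = 20.3 / 5.0 = 4.06
r^2 - 1 = 4.06^2 - 1 = 15.4836
T = 1/15.4836 = 0.0645845
Efficiency = (1 - 0.0645845)*100 = 93.542 %


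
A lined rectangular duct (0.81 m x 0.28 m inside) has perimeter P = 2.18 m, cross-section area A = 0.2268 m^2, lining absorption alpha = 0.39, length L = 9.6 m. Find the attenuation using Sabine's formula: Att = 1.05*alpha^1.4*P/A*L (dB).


alpha^1.4 = 0.39^1.4 = 0.267603
Attenuation rate = 1.05 * alpha^1.4 * P / A
= 1.05 * 0.267603 * 2.18 / 0.2268 = 2.70081 dB/m
Total Att = 2.70081 * 9.6 = 25.928 dB


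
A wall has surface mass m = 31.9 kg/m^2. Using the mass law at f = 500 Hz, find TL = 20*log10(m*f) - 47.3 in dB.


m * f = 31.9 * 500 = 15950
20*log10(15950) = 84.0552 dB
TL = 84.0552 - 47.3 = 36.755 dB


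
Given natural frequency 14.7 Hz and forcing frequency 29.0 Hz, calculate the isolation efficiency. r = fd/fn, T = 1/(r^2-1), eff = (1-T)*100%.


r = 29.0 / 14.7 = 1.97279
r^2 - 1 = 1.97279^2 - 1 = 2.8919
T = 1/2.8919 = 0.345793
Efficiency = (1 - 0.345793)*100 = 65.421 %


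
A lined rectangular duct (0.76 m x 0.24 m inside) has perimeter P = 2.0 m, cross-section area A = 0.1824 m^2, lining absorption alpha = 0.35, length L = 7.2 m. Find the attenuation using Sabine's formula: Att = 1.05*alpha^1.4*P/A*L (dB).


alpha^1.4 = 0.35^1.4 = 0.229983
Attenuation rate = 1.05 * alpha^1.4 * P / A
= 1.05 * 0.229983 * 2.0 / 0.1824 = 2.64783 dB/m
Total Att = 2.64783 * 7.2 = 19.064 dB


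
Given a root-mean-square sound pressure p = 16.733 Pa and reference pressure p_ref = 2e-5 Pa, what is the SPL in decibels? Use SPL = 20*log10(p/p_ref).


p / p_ref = 16.733 / 2e-5 = 836650
SPL = 20 * log10(836650) = 118.45 dB


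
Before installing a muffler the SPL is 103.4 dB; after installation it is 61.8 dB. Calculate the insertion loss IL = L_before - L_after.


Insertion loss = SPL without muffler - SPL with muffler
IL = 103.4 - 61.8 = 41.6 dB


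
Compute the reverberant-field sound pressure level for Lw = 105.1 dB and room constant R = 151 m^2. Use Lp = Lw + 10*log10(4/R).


4/R = 4/151 = 0.0264901
Lp = 105.1 + 10*log10(0.0264901) = 89.331 dB


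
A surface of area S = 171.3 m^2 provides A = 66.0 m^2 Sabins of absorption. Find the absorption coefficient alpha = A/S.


Absorption coefficient = absorbed power / incident power
alpha = A / S = 66.0 / 171.3 = 0.38529


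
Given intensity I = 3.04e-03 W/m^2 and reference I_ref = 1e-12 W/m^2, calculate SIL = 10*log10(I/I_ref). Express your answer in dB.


I / I_ref = 3.04e-03 / 1e-12 = 3.04e+09
SIL = 10 * log10(3.04e+09) = 94.829 dB


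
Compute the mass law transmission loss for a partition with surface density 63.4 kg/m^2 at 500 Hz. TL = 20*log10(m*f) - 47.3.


m * f = 63.4 * 500 = 31700
20*log10(31700) = 90.0212 dB
TL = 90.0212 - 47.3 = 42.721 dB


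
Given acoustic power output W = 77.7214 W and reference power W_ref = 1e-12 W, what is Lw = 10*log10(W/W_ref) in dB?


W / W_ref = 77.7214 / 1e-12 = 7.77214e+13
Lw = 10 * log10(7.77214e+13) = 138.91 dB


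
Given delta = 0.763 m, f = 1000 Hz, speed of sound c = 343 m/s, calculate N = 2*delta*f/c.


N = 2*delta*f/c = 2*delta/lambda, where lambda = c/f
lambda = 343 / 1000 = 0.343 m
N = 2 * 0.763 / 0.343 = 4.449


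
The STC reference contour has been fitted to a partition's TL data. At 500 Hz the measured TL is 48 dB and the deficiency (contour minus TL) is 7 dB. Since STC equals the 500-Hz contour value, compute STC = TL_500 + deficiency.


By ASTM E413, STC = value of the fitted reference contour at 500 Hz.
Contour value at 500 Hz = TL_500 + deficiency = 48 + 7 = 55
STC = 55


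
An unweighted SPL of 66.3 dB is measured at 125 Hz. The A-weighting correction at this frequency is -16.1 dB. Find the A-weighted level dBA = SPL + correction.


A-weighting table: 125 Hz -> -16.1 dB correction
SPL_A = SPL + correction = 66.3 + (-16.1) = 50.2 dBA


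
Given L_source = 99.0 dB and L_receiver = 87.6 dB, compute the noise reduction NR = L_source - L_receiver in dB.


NR = L_source - L_receiver (difference between source and receiving room levels)
NR = 99.0 - 87.6 = 11.4 dB


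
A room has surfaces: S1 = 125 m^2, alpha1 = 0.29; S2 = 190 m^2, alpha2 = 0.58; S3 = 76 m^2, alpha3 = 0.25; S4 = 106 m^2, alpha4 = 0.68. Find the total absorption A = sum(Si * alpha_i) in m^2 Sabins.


125 * 0.29 = 36.25
190 * 0.58 = 110.2
76 * 0.25 = 19
106 * 0.68 = 72.08
A_total = 36.25 + 110.2 + 19 + 72.08 = 237.53 m^2


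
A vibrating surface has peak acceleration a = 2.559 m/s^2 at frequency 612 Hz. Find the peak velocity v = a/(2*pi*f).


omega = 2*pi*f = 2*pi*612 = 3845.31 rad/s
v = a / omega = 2.559 / 3845.31 = 0.00066549 m/s


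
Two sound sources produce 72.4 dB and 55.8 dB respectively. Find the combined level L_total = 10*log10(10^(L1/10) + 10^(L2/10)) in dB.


10^(72.4/10) = 1.7378e+07
10^(55.8/10) = 380189
Sum = 1.7378e+07 + 380189 = 1.77582e+07
L_total = 10*log10(1.77582e+07) = 72.494 dB


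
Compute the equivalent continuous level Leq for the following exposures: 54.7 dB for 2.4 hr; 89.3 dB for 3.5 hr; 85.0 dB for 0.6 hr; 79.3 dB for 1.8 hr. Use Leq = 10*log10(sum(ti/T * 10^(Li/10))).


T_total = 2.4 + 3.5 + 0.6 + 1.8 = 8.3 hr
(2.4/8.3) * 10^(54.7/10) = 85336.2
(3.5/8.3) * 10^(89.3/10) = 3.58914e+08
(0.6/8.3) * 10^(85.0/10) = 2.28598e+07
(1.8/8.3) * 10^(79.3/10) = 1.84584e+07
Sum = 85336.2 + 3.58914e+08 + 2.28598e+07 + 1.84584e+07 = 4.00318e+08
Leq = 10*log10(4.00318e+08) = 86.024 dB


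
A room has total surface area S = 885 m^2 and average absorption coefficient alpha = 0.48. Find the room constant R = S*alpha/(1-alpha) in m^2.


R = 885 * 0.48 / (1 - 0.48) = 816.92 m^2


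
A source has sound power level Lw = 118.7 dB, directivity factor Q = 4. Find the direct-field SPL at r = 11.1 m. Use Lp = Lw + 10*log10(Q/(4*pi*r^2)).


4*pi*r^2 = 4*pi*11.1^2 = 1548.3 m^2
Q / (4*pi*r^2) = 4 / 1548.3 = 0.00258348
Lp = 118.7 + 10*log10(0.00258348) = 92.822 dB


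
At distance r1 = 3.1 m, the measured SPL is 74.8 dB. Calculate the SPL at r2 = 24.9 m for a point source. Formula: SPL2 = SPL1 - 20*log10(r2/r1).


r2/r1 = 24.9/3.1 = 8.03226
Correction = 20*log10(8.03226) = 18.0968 dB
SPL2 = 74.8 - 18.0968 = 56.703 dB


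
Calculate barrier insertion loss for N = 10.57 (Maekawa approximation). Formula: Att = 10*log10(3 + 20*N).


3 + 20*N = 3 + 20*10.57 = 214.4
Att = 10*log10(214.4) = 23.312 dB


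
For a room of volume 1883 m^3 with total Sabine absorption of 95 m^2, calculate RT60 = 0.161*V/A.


RT60 = 0.161 * 1883 / 95 = 3.1912 s


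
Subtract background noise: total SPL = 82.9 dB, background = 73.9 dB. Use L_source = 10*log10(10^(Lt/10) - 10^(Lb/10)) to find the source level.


10^(82.9/10) = 1.94984e+08
10^(73.9/10) = 2.45471e+07
Difference = 1.94984e+08 - 2.45471e+07 = 1.70437e+08
L_source = 10*log10(1.70437e+08) = 82.316 dB


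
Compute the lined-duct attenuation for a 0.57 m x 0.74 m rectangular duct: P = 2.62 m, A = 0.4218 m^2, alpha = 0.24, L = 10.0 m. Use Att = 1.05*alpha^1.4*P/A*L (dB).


alpha^1.4 = 0.24^1.4 = 0.135611
Attenuation rate = 1.05 * alpha^1.4 * P / A
= 1.05 * 0.135611 * 2.62 / 0.4218 = 0.884462 dB/m
Total Att = 0.884462 * 10.0 = 8.8446 dB


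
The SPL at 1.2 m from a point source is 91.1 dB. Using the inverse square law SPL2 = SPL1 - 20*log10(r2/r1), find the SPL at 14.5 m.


r2/r1 = 14.5/1.2 = 12.0833
Correction = 20*log10(12.0833) = 21.6437 dB
SPL2 = 91.1 - 21.6437 = 69.456 dB


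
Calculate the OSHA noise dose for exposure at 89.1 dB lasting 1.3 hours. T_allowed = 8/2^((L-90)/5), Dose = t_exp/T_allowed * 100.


T_allowed = 8 / 2^((89.1 - 90)/5) = 9.06307 hr
Dose = 1.3 / 9.06307 * 100 = 14.344 %


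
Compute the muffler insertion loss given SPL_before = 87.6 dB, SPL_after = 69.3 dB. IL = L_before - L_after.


Insertion loss = SPL without muffler - SPL with muffler
IL = 87.6 - 69.3 = 18.3 dB


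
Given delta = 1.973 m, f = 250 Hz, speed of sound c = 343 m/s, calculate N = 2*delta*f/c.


N = 2*delta*f/c = 2*delta/lambda, where lambda = c/f
lambda = 343 / 250 = 1.372 m
N = 2 * 1.973 / 1.372 = 2.8761


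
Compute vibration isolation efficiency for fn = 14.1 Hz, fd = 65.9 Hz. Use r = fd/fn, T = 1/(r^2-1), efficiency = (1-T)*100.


r = 65.9 / 14.1 = 4.67376
r^2 - 1 = 4.67376^2 - 1 = 20.844
T = 1/20.844 = 0.0479754
Efficiency = (1 - 0.0479754)*100 = 95.202 %


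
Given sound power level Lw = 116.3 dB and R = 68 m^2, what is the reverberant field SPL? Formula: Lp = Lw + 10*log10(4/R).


4/R = 4/68 = 0.0588235
Lp = 116.3 + 10*log10(0.0588235) = 104 dB


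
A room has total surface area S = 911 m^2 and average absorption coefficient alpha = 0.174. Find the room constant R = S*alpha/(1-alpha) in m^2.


R = 911 * 0.174 / (1 - 0.174) = 191.91 m^2


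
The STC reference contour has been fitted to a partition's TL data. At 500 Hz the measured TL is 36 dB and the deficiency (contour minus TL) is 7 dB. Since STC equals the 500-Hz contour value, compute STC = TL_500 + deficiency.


By ASTM E413, STC = value of the fitted reference contour at 500 Hz.
Contour value at 500 Hz = TL_500 + deficiency = 36 + 7 = 43
STC = 43


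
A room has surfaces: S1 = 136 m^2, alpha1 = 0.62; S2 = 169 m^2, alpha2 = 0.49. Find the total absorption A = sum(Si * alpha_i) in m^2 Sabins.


136 * 0.62 = 84.32
169 * 0.49 = 82.81
A_total = 84.32 + 82.81 = 167.13 m^2


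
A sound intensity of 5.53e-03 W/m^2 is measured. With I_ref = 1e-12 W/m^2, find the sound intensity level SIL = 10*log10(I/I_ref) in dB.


I / I_ref = 5.53e-03 / 1e-12 = 5.53e+09
SIL = 10 * log10(5.53e+09) = 97.427 dB


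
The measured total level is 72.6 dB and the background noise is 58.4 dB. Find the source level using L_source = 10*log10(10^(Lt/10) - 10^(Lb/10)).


10^(72.6/10) = 1.8197e+07
10^(58.4/10) = 691831
Difference = 1.8197e+07 - 691831 = 1.75052e+07
L_source = 10*log10(1.75052e+07) = 72.432 dB


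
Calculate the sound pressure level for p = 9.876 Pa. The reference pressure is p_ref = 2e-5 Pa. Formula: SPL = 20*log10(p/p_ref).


p / p_ref = 9.876 / 2e-5 = 493800
SPL = 20 * log10(493800) = 113.87 dB


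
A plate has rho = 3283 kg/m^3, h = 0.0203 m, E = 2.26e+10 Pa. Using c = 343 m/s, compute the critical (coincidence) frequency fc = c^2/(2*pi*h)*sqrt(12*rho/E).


12*rho/E = 12*3283/2.26e+10 = 1.74319e-06
sqrt(12*rho/E) = sqrt(1.74319e-06) = 0.0013203
c^2/(2*pi*h) = 343^2/(2*pi*0.0203) = 922385
fc = 922385 * 0.0013203 = 1217.8 Hz


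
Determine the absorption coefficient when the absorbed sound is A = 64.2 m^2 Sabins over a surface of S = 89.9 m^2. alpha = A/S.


Absorption coefficient = absorbed power / incident power
alpha = A / S = 64.2 / 89.9 = 0.71413


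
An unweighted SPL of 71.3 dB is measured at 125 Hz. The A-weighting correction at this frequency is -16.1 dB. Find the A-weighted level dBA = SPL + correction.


A-weighting table: 125 Hz -> -16.1 dB correction
SPL_A = SPL + correction = 71.3 + (-16.1) = 55.2 dBA


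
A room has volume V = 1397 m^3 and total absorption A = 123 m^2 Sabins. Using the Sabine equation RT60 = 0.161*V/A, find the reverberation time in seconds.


RT60 = 0.161 * 1397 / 123 = 1.8286 s


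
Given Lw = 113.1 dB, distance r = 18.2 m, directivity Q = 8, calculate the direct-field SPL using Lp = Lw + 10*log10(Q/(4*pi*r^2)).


4*pi*r^2 = 4*pi*18.2^2 = 4162.48 m^2
Q / (4*pi*r^2) = 8 / 4162.48 = 0.00192193
Lp = 113.1 + 10*log10(0.00192193) = 85.937 dB


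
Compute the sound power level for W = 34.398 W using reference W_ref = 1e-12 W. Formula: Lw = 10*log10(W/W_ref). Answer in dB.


W / W_ref = 34.398 / 1e-12 = 3.4398e+13
Lw = 10 * log10(3.4398e+13) = 135.37 dB


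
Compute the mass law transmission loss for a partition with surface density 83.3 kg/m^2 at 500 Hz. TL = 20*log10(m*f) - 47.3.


m * f = 83.3 * 500 = 41650
20*log10(41650) = 92.3923 dB
TL = 92.3923 - 47.3 = 45.092 dB


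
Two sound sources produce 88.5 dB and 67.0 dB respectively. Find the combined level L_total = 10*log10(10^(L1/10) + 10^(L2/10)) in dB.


10^(88.5/10) = 7.07946e+08
10^(67.0/10) = 5.01187e+06
Sum = 7.07946e+08 + 5.01187e+06 = 7.12958e+08
L_total = 10*log10(7.12958e+08) = 88.531 dB


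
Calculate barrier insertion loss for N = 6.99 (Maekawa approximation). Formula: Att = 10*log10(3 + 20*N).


3 + 20*N = 3 + 20*6.99 = 142.8
Att = 10*log10(142.8) = 21.547 dB


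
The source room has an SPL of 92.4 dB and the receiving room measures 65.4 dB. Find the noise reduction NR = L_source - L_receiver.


NR = L_source - L_receiver (difference between source and receiving room levels)
NR = 92.4 - 65.4 = 27 dB


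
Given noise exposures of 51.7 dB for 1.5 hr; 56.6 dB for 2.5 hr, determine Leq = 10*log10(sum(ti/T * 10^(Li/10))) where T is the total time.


T_total = 1.5 + 2.5 = 4.0 hr
(1.5/4.0) * 10^(51.7/10) = 55466.6
(2.5/4.0) * 10^(56.6/10) = 285680
Sum = 55466.6 + 285680 = 341147
Leq = 10*log10(341147) = 55.329 dB


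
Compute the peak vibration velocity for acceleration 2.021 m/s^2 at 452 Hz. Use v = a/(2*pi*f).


omega = 2*pi*f = 2*pi*452 = 2840 rad/s
v = a / omega = 2.021 / 2840 = 0.00071162 m/s


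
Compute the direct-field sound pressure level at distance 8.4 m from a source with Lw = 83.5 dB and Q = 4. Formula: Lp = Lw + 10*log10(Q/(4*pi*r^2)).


4*pi*r^2 = 4*pi*8.4^2 = 886.683 m^2
Q / (4*pi*r^2) = 4 / 886.683 = 0.0045112
Lp = 83.5 + 10*log10(0.0045112) = 60.043 dB


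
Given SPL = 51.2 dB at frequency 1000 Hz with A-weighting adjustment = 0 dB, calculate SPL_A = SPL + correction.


A-weighting table: 1000 Hz -> 0 dB correction
SPL_A = SPL + correction = 51.2 + (0) = 51.2 dBA


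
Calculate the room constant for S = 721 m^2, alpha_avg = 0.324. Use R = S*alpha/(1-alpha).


R = 721 * 0.324 / (1 - 0.324) = 345.57 m^2


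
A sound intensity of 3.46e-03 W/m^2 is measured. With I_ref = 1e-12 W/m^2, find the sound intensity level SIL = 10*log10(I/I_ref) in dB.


I / I_ref = 3.46e-03 / 1e-12 = 3.46e+09
SIL = 10 * log10(3.46e+09) = 95.391 dB


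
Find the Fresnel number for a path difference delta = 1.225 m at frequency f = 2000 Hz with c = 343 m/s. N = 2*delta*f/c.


N = 2*delta*f/c = 2*delta/lambda, where lambda = c/f
lambda = 343 / 2000 = 0.1715 m
N = 2 * 1.225 / 0.1715 = 14.286


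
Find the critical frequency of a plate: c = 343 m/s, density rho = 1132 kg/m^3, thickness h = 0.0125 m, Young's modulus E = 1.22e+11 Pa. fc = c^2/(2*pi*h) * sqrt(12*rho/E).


12*rho/E = 12*1132/1.22e+11 = 1.11344e-07
sqrt(12*rho/E) = sqrt(1.11344e-07) = 0.000333682
c^2/(2*pi*h) = 343^2/(2*pi*0.0125) = 1.49795e+06
fc = 1.49795e+06 * 0.000333682 = 499.84 Hz


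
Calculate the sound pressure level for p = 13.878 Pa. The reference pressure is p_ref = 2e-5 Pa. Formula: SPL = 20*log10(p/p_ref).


p / p_ref = 13.878 / 2e-5 = 693900
SPL = 20 * log10(693900) = 116.83 dB


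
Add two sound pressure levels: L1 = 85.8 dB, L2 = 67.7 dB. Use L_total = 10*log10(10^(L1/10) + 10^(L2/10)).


10^(85.8/10) = 3.80189e+08
10^(67.7/10) = 5.88844e+06
Sum = 3.80189e+08 + 5.88844e+06 = 3.86077e+08
L_total = 10*log10(3.86077e+08) = 85.867 dB


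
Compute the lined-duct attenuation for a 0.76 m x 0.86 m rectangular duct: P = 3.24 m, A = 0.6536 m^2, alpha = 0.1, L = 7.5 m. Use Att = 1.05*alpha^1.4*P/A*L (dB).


alpha^1.4 = 0.1^1.4 = 0.0398107
Attenuation rate = 1.05 * alpha^1.4 * P / A
= 1.05 * 0.0398107 * 3.24 / 0.6536 = 0.207215 dB/m
Total Att = 0.207215 * 7.5 = 1.5541 dB


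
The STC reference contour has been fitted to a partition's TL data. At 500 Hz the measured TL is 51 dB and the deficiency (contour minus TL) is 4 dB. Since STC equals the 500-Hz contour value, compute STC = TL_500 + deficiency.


By ASTM E413, STC = value of the fitted reference contour at 500 Hz.
Contour value at 500 Hz = TL_500 + deficiency = 51 + 4 = 55
STC = 55


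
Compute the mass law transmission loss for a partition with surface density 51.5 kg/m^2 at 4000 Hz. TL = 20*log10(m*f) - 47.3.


m * f = 51.5 * 4000 = 206000
20*log10(206000) = 106.277 dB
TL = 106.277 - 47.3 = 58.977 dB


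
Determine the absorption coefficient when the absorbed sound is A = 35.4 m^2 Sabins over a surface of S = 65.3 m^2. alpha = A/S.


Absorption coefficient = absorbed power / incident power
alpha = A / S = 35.4 / 65.3 = 0.54211


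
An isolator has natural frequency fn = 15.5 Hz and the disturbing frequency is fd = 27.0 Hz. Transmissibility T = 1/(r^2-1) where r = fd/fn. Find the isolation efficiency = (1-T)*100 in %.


r = 27.0 / 15.5 = 1.74194
r^2 - 1 = 1.74194^2 - 1 = 2.03435
T = 1/2.03435 = 0.491557
Efficiency = (1 - 0.491557)*100 = 50.844 %


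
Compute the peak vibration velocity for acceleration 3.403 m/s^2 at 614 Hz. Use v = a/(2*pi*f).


omega = 2*pi*f = 2*pi*614 = 3857.88 rad/s
v = a / omega = 3.403 / 3857.88 = 0.00088209 m/s


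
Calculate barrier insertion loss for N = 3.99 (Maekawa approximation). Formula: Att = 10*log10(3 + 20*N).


3 + 20*N = 3 + 20*3.99 = 82.8
Att = 10*log10(82.8) = 19.18 dB


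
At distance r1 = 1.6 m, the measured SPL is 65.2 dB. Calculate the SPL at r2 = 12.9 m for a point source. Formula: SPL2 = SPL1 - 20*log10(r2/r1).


r2/r1 = 12.9/1.6 = 8.0625
Correction = 20*log10(8.0625) = 18.1294 dB
SPL2 = 65.2 - 18.1294 = 47.071 dB


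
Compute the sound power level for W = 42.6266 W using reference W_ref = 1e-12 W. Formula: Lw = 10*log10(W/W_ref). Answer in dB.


W / W_ref = 42.6266 / 1e-12 = 4.26266e+13
Lw = 10 * log10(4.26266e+13) = 136.3 dB


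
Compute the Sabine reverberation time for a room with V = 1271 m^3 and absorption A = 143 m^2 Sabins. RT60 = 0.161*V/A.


RT60 = 0.161 * 1271 / 143 = 1.431 s


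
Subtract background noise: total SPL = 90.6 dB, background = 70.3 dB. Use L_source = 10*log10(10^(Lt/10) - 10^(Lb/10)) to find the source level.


10^(90.6/10) = 1.14815e+09
10^(70.3/10) = 1.07152e+07
Difference = 1.14815e+09 - 1.07152e+07 = 1.13743e+09
L_source = 10*log10(1.13743e+09) = 90.559 dB


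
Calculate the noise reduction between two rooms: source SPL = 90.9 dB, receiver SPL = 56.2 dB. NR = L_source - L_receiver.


NR = L_source - L_receiver (difference between source and receiving room levels)
NR = 90.9 - 56.2 = 34.7 dB


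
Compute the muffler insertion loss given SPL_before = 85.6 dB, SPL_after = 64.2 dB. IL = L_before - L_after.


Insertion loss = SPL without muffler - SPL with muffler
IL = 85.6 - 64.2 = 21.4 dB


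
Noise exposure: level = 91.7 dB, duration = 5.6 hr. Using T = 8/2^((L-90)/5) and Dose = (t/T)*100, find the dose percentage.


T_allowed = 8 / 2^((91.7 - 90)/5) = 6.32033 hr
Dose = 5.6 / 6.32033 * 100 = 88.603 %


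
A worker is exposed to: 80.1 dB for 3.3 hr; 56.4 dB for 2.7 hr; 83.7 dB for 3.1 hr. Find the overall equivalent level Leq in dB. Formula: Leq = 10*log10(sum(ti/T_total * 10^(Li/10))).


T_total = 3.3 + 2.7 + 3.1 = 9.1 hr
(3.3/9.1) * 10^(80.1/10) = 3.71084e+07
(2.7/9.1) * 10^(56.4/10) = 129516
(3.1/9.1) * 10^(83.7/10) = 7.98583e+07
Sum = 3.71084e+07 + 129516 + 7.98583e+07 = 1.17096e+08
Leq = 10*log10(1.17096e+08) = 80.685 dB


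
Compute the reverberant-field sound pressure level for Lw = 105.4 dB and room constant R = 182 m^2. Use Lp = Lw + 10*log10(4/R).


4/R = 4/182 = 0.021978
Lp = 105.4 + 10*log10(0.021978) = 88.82 dB


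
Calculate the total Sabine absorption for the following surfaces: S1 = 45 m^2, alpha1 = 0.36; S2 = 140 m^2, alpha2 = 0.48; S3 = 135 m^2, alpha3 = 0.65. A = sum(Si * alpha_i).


45 * 0.36 = 16.2
140 * 0.48 = 67.2
135 * 0.65 = 87.75
A_total = 16.2 + 67.2 + 87.75 = 171.15 m^2


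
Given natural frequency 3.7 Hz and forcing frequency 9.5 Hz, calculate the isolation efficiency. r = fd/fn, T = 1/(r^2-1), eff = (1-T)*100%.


r = 9.5 / 3.7 = 2.56757
r^2 - 1 = 2.56757^2 - 1 = 5.59242
T = 1/5.59242 = 0.178813
Efficiency = (1 - 0.178813)*100 = 82.119 %


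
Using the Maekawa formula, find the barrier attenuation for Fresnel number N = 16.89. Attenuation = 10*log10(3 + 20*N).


3 + 20*N = 3 + 20*16.89 = 340.8
Att = 10*log10(340.8) = 25.325 dB


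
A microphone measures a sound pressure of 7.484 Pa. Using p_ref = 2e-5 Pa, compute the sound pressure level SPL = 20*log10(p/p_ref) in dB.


p / p_ref = 7.484 / 2e-5 = 374200
SPL = 20 * log10(374200) = 111.46 dB


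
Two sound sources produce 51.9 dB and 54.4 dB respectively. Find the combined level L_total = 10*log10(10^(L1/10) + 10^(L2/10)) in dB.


10^(51.9/10) = 154882
10^(54.4/10) = 275423
Sum = 154882 + 275423 = 430305
L_total = 10*log10(430305) = 56.338 dB


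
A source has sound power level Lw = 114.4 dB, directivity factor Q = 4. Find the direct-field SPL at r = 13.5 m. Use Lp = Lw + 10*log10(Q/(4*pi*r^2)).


4*pi*r^2 = 4*pi*13.5^2 = 2290.22 m^2
Q / (4*pi*r^2) = 4 / 2290.22 = 0.00174656
Lp = 114.4 + 10*log10(0.00174656) = 86.822 dB


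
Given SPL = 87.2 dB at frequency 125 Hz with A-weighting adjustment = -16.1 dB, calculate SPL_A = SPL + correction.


A-weighting table: 125 Hz -> -16.1 dB correction
SPL_A = SPL + correction = 87.2 + (-16.1) = 71.1 dBA


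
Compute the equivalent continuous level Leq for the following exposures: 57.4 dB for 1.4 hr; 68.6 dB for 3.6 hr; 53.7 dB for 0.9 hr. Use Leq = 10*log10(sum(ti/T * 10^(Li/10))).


T_total = 1.4 + 3.6 + 0.9 = 5.9 hr
(1.4/5.9) * 10^(57.4/10) = 130400
(3.6/5.9) * 10^(68.6/10) = 4.42029e+06
(0.9/5.9) * 10^(53.7/10) = 35759.4
Sum = 130400 + 4.42029e+06 + 35759.4 = 4.58645e+06
Leq = 10*log10(4.58645e+06) = 66.615 dB


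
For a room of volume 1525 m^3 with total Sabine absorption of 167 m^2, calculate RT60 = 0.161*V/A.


RT60 = 0.161 * 1525 / 167 = 1.4702 s


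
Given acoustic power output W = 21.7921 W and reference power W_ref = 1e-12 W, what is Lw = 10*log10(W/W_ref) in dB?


W / W_ref = 21.7921 / 1e-12 = 2.17921e+13
Lw = 10 * log10(2.17921e+13) = 133.38 dB


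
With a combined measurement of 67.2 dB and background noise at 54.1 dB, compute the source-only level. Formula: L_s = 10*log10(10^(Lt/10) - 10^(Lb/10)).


10^(67.2/10) = 5.24807e+06
10^(54.1/10) = 257040
Difference = 5.24807e+06 - 257040 = 4.99103e+06
L_source = 10*log10(4.99103e+06) = 66.982 dB


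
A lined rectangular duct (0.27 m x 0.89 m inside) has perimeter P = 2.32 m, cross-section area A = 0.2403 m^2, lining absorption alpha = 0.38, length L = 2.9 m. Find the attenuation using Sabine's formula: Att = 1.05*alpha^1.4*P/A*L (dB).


alpha^1.4 = 0.38^1.4 = 0.258046
Attenuation rate = 1.05 * alpha^1.4 * P / A
= 1.05 * 0.258046 * 2.32 / 0.2403 = 2.6159 dB/m
Total Att = 2.6159 * 2.9 = 7.5861 dB


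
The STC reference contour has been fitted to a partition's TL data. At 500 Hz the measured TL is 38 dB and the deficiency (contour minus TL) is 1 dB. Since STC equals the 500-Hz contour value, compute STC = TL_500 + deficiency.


By ASTM E413, STC = value of the fitted reference contour at 500 Hz.
Contour value at 500 Hz = TL_500 + deficiency = 38 + 1 = 39
STC = 39


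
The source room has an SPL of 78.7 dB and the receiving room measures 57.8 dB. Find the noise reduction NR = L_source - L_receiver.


NR = L_source - L_receiver (difference between source and receiving room levels)
NR = 78.7 - 57.8 = 20.9 dB


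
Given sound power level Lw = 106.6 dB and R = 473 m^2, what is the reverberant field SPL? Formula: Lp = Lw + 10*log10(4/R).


4/R = 4/473 = 0.00845666
Lp = 106.6 + 10*log10(0.00845666) = 85.872 dB


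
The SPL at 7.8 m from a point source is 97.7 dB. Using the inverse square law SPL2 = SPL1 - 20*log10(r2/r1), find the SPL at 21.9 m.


r2/r1 = 21.9/7.8 = 2.80769
Correction = 20*log10(2.80769) = 8.96698 dB
SPL2 = 97.7 - 8.96698 = 88.733 dB


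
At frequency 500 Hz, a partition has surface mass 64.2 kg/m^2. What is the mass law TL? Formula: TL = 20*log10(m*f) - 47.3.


m * f = 64.2 * 500 = 32100
20*log10(32100) = 90.1301 dB
TL = 90.1301 - 47.3 = 42.83 dB


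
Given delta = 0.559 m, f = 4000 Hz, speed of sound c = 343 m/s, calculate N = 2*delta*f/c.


N = 2*delta*f/c = 2*delta/lambda, where lambda = c/f
lambda = 343 / 4000 = 0.08575 m
N = 2 * 0.559 / 0.08575 = 13.038


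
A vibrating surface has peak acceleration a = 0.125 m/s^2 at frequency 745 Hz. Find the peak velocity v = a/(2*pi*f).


omega = 2*pi*f = 2*pi*745 = 4680.97 rad/s
v = a / omega = 0.125 / 4680.97 = 2.6704e-05 m/s


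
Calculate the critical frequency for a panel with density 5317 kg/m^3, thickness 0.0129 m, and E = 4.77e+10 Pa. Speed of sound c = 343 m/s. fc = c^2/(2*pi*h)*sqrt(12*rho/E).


12*rho/E = 12*5317/4.77e+10 = 1.33761e-06
sqrt(12*rho/E) = sqrt(1.33761e-06) = 0.00115655
c^2/(2*pi*h) = 343^2/(2*pi*0.0129) = 1.45151e+06
fc = 1.45151e+06 * 0.00115655 = 1678.7 Hz


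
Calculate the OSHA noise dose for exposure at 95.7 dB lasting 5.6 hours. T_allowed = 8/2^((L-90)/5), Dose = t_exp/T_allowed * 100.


T_allowed = 8 / 2^((95.7 - 90)/5) = 3.63008 hr
Dose = 5.6 / 3.63008 * 100 = 154.27 %


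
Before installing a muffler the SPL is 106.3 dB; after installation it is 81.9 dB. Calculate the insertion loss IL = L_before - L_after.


Insertion loss = SPL without muffler - SPL with muffler
IL = 106.3 - 81.9 = 24.4 dB


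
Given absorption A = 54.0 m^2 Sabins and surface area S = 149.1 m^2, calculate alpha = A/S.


Absorption coefficient = absorbed power / incident power
alpha = A / S = 54.0 / 149.1 = 0.36217


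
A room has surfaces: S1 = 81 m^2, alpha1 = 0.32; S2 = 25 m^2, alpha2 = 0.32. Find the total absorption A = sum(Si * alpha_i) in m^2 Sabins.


81 * 0.32 = 25.92
25 * 0.32 = 8
A_total = 25.92 + 8 = 33.92 m^2


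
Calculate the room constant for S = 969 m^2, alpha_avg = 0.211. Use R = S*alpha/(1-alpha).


R = 969 * 0.211 / (1 - 0.211) = 259.14 m^2


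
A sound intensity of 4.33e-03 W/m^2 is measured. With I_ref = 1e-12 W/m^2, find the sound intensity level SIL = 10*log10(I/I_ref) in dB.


I / I_ref = 4.33e-03 / 1e-12 = 4.33e+09
SIL = 10 * log10(4.33e+09) = 96.365 dB


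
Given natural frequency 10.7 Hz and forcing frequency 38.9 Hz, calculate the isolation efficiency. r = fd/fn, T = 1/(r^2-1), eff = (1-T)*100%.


r = 38.9 / 10.7 = 3.63551
r^2 - 1 = 3.63551^2 - 1 = 12.2169
T = 1/12.2169 = 0.0818538
Efficiency = (1 - 0.0818538)*100 = 91.815 %


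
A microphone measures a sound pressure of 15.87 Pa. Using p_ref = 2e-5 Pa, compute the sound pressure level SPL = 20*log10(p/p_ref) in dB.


p / p_ref = 15.87 / 2e-5 = 793500
SPL = 20 * log10(793500) = 117.99 dB


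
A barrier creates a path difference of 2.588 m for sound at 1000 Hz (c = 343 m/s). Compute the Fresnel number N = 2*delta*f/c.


N = 2*delta*f/c = 2*delta/lambda, where lambda = c/f
lambda = 343 / 1000 = 0.343 m
N = 2 * 2.588 / 0.343 = 15.09


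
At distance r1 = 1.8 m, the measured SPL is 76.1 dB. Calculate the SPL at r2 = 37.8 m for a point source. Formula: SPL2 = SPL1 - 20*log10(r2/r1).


r2/r1 = 37.8/1.8 = 21
Correction = 20*log10(21) = 26.4444 dB
SPL2 = 76.1 - 26.4444 = 49.656 dB


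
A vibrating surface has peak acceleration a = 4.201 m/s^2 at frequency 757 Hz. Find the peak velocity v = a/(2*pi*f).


omega = 2*pi*f = 2*pi*757 = 4756.37 rad/s
v = a / omega = 4.201 / 4756.37 = 0.00088324 m/s


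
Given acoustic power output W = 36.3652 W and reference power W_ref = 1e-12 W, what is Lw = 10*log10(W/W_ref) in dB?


W / W_ref = 36.3652 / 1e-12 = 3.63652e+13
Lw = 10 * log10(3.63652e+13) = 135.61 dB


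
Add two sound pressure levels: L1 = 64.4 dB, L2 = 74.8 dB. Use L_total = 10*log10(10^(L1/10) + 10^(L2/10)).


10^(64.4/10) = 2.75423e+06
10^(74.8/10) = 3.01995e+07
Sum = 2.75423e+06 + 3.01995e+07 = 3.29537e+07
L_total = 10*log10(3.29537e+07) = 75.179 dB


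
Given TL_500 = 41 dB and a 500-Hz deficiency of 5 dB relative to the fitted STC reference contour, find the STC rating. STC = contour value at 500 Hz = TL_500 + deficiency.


By ASTM E413, STC = value of the fitted reference contour at 500 Hz.
Contour value at 500 Hz = TL_500 + deficiency = 41 + 5 = 46
STC = 46


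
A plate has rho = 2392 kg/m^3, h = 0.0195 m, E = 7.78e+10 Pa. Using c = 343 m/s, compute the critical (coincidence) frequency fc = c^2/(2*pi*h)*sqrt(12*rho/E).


12*rho/E = 12*2392/7.78e+10 = 3.68946e-07
sqrt(12*rho/E) = sqrt(3.68946e-07) = 0.000607409
c^2/(2*pi*h) = 343^2/(2*pi*0.0195) = 960227
fc = 960227 * 0.000607409 = 583.25 Hz


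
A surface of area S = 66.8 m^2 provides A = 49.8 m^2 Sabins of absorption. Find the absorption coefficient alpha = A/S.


Absorption coefficient = absorbed power / incident power
alpha = A / S = 49.8 / 66.8 = 0.74551


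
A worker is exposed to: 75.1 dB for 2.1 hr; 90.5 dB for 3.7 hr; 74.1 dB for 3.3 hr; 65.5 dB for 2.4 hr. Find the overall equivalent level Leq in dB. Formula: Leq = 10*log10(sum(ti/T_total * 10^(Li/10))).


T_total = 2.1 + 3.7 + 3.3 + 2.4 = 11.5 hr
(2.1/11.5) * 10^(75.1/10) = 5.9091e+06
(3.7/11.5) * 10^(90.5/10) = 3.60997e+08
(3.3/11.5) * 10^(74.1/10) = 7.37592e+06
(2.4/11.5) * 10^(65.5/10) = 740480
Sum = 5.9091e+06 + 3.60997e+08 + 7.37592e+06 + 740480 = 3.75022e+08
Leq = 10*log10(3.75022e+08) = 85.741 dB


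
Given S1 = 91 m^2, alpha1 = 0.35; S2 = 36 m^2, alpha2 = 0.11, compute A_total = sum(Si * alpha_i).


91 * 0.35 = 31.85
36 * 0.11 = 3.96
A_total = 31.85 + 3.96 = 35.81 m^2


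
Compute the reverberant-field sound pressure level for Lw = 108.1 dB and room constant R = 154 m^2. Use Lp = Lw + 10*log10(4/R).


4/R = 4/154 = 0.025974
Lp = 108.1 + 10*log10(0.025974) = 92.245 dB


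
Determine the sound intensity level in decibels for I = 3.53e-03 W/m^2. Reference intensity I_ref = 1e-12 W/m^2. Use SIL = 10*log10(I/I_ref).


I / I_ref = 3.53e-03 / 1e-12 = 3.53e+09
SIL = 10 * log10(3.53e+09) = 95.478 dB


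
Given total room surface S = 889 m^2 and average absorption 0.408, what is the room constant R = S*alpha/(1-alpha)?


R = 889 * 0.408 / (1 - 0.408) = 612.69 m^2


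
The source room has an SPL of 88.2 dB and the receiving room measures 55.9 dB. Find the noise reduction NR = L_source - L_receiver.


NR = L_source - L_receiver (difference between source and receiving room levels)
NR = 88.2 - 55.9 = 32.3 dB


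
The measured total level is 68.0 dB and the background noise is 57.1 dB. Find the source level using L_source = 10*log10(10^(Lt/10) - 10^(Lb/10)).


10^(68.0/10) = 6.30957e+06
10^(57.1/10) = 512861
Difference = 6.30957e+06 - 512861 = 5.79671e+06
L_source = 10*log10(5.79671e+06) = 67.632 dB


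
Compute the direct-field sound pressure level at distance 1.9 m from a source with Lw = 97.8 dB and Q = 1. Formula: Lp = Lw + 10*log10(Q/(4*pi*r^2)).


4*pi*r^2 = 4*pi*1.9^2 = 45.3646 m^2
Q / (4*pi*r^2) = 1 / 45.3646 = 0.0220436
Lp = 97.8 + 10*log10(0.0220436) = 81.233 dB


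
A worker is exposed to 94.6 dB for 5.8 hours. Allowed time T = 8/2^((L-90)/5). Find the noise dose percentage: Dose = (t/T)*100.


T_allowed = 8 / 2^((94.6 - 90)/5) = 4.22807 hr
Dose = 5.8 / 4.22807 * 100 = 137.18 %


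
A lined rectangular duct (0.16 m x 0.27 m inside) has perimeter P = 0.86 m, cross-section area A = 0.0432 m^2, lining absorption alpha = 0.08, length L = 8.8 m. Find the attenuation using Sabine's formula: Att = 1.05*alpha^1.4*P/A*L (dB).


alpha^1.4 = 0.08^1.4 = 0.029129
Attenuation rate = 1.05 * alpha^1.4 * P / A
= 1.05 * 0.029129 * 0.86 / 0.0432 = 0.608877 dB/m
Total Att = 0.608877 * 8.8 = 5.3581 dB


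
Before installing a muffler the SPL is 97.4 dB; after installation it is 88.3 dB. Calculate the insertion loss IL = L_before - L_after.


Insertion loss = SPL without muffler - SPL with muffler
IL = 97.4 - 88.3 = 9.1 dB


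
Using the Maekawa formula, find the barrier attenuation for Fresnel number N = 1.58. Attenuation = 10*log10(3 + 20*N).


3 + 20*N = 3 + 20*1.58 = 34.6
Att = 10*log10(34.6) = 15.391 dB


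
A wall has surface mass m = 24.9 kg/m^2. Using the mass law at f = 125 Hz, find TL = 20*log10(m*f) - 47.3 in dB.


m * f = 24.9 * 125 = 3112.5
20*log10(3112.5) = 69.8622 dB
TL = 69.8622 - 47.3 = 22.562 dB


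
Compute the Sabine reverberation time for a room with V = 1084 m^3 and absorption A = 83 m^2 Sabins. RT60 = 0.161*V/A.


RT60 = 0.161 * 1084 / 83 = 2.1027 s


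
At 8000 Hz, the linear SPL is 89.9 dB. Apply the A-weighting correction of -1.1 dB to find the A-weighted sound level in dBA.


A-weighting table: 8000 Hz -> -1.1 dB correction
SPL_A = SPL + correction = 89.9 + (-1.1) = 88.8 dBA
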